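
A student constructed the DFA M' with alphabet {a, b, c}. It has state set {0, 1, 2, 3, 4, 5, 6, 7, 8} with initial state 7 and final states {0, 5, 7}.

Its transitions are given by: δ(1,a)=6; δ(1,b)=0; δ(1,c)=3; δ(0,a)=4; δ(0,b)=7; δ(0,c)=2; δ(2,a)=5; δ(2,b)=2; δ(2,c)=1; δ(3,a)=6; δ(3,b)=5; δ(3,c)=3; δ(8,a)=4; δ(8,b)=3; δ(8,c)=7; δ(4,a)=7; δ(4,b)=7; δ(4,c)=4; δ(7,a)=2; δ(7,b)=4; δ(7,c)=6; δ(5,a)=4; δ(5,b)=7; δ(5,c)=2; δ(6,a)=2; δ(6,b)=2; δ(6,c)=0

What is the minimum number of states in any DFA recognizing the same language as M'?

6

Reachable states from the start: {0,1,2,3,4,5,6,7}. Unreachable: {8} — drop them.
Initial partition by acceptance: {0,5,7} | {1,2,3,4,6}.
On input b, block {0,5,7} splits into {0,5} and {7}.
Split {1,2,3,4,6} by δ(·,a) → {1,3,6} and {2} and {4}.
Split {1,3,6} by δ(·,a) → {1,3} and {6}.
The partition is now stable with 6 blocks: {0,5} | {1,3} | {7} | {2} | {4} | {6}.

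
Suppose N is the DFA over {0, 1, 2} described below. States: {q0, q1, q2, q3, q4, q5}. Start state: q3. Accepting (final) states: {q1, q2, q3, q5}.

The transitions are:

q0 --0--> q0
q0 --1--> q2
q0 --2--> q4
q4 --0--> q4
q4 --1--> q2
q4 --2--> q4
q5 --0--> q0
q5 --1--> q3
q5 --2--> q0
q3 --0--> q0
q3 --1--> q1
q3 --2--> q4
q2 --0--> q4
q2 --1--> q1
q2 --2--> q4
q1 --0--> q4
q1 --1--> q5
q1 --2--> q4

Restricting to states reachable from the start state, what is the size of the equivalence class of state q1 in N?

4

Every state is reachable, so we keep all 6.
P0 = {q1,q2,q3,q5} | {q0,q4}.
No further refinement is possible. Final partition (2 blocks): {q1,q2,q3,q5} | {q0,q4}.
State q1 belongs to the block {q1,q2,q3,q5}, which has 4 states.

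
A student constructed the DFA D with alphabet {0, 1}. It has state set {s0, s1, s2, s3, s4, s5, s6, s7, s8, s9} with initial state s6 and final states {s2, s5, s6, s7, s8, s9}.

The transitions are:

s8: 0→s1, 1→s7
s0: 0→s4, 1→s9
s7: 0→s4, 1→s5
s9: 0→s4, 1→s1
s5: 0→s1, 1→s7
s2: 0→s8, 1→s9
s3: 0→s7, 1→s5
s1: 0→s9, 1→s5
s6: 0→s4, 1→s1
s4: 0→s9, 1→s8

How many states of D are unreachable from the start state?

3

No path from s6 leads to s0, s2, s3; the other 7 states are all reachable.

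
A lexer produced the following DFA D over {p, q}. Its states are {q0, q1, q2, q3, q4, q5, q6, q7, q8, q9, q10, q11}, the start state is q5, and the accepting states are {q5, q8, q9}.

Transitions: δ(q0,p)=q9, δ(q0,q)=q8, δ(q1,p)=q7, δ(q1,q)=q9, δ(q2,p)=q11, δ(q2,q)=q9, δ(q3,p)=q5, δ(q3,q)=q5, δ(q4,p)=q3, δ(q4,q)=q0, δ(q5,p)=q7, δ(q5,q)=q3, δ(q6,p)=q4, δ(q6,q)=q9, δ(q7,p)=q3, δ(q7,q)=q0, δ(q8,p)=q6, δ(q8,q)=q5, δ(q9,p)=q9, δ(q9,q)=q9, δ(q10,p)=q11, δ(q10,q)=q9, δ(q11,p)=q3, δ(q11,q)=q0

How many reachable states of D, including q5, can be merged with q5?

1

Reachable states from the start: {q0,q3,q4,q5,q6,q7,q8,q9}. Unreachable: {q1,q2,q10,q11} — drop them.
P0 = {q5,q8,q9} | {q0,q3,q4,q6,q7}.
On input p, block {q5,q8,q9} splits into {q5,q8} and {q9}.
Refine {q5,q8} on symbol q: members go to different blocks, giving {q5} and {q8}.
Split {q0,q3,q4,q6,q7} by δ(·,p) → {q4,q6,q7} and {q0} and {q3}.
Refine {q4,q6,q7} on symbol p: members go to different blocks, giving {q4,q7} and {q6}.
The partition is now stable with 7 blocks: {q5} | {q4,q7} | {q9} | {q8} | {q0} | {q3} | {q6}.
The equivalence class containing q5 is {q5}, of size 1.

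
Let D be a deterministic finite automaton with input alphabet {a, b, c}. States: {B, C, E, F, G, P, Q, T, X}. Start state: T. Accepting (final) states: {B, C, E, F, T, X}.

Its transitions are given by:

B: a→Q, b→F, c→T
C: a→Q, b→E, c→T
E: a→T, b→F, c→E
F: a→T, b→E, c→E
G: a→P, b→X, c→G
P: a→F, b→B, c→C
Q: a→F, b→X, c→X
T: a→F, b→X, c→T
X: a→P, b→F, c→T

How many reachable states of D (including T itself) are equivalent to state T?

1

Reachable states from the start: {B,C,E,F,P,Q,T,X}. Unreachable: {G} — drop them.
P0 = {B,C,E,F,T,X} | {P,Q}.
Split {B,C,E,F,T,X} by δ(·,a) → {B,C,X} and {E,F,T}.
Refine {E,F,T} on symbol b: members go to different blocks, giving {E,F} and {T}.
No further refinement is possible. Final partition (4 blocks): {B,C,X} | {P,Q} | {E,F} | {T}.
State T belongs to the block {T}, which has 1 states.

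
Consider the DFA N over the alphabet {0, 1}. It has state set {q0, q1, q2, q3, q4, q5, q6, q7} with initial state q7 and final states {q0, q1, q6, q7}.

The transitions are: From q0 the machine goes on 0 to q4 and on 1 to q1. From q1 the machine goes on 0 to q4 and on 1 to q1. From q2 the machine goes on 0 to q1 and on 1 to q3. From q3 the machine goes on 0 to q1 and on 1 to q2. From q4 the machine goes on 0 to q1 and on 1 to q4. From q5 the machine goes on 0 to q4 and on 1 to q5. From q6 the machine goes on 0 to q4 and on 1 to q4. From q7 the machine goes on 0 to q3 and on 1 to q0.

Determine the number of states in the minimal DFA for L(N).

First remove the unreachable states {q5,q6}; 6 states remain.
Start with accepting vs non-accepting: {q0,q1,q7} | {q2,q3,q4}.
The partition is now stable with 2 blocks: {q0,q1,q7} | {q2,q3,q4}.

2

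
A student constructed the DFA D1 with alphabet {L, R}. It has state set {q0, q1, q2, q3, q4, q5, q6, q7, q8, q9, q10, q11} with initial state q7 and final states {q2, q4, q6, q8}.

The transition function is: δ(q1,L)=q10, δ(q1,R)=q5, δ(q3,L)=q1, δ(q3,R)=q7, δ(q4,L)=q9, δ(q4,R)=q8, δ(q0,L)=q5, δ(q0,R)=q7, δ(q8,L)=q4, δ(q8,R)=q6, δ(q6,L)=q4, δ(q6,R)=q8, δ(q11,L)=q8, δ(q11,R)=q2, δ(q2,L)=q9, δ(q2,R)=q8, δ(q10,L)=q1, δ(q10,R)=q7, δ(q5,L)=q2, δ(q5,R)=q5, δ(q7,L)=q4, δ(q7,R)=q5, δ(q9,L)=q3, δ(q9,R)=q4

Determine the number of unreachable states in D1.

Starting at q7 and following transitions, the reachable set is {q1, q2, q3, q4, q5, q6, q7, q8, q9, q10}. That leaves q0, q11 unreachable — 2 in total.

2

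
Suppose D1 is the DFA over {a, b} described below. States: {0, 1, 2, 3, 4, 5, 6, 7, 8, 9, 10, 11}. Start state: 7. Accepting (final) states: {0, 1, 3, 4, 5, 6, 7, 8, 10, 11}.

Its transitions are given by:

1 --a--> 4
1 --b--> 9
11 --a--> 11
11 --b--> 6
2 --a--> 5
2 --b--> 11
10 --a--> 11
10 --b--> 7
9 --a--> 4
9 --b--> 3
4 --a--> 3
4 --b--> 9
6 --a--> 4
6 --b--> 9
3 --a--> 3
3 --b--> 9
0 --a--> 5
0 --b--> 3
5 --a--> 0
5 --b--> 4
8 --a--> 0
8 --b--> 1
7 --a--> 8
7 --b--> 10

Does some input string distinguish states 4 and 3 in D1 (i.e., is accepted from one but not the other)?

First remove the unreachable states {2}; 11 states remain.
Start with accepting vs non-accepting: {0,1,3,4,5,6,7,8,10,11} | {9}.
On input b, block {0,1,3,4,5,6,7,8,10,11} splits into {0,5,7,8,10,11} and {1,3,4,6}.
Split {0,5,7,8,10,11} by δ(·,b) → {0,5,8,11} and {7,10}.
The partition is now stable with 4 blocks: {0,5,8,11} | {9} | {1,3,4,6} | {7,10}.
4 and 3 lie in the same block of the stable partition, so they are equivalent — no string distinguishes them.

No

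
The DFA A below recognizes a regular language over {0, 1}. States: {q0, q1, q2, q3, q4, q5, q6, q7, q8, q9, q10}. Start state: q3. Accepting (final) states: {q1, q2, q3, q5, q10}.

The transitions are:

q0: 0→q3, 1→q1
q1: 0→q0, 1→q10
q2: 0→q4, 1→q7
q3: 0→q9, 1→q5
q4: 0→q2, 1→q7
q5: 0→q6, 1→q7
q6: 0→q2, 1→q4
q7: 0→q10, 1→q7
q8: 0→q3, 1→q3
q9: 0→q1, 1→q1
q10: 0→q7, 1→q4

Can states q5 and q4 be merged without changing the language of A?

States {q8} cannot be reached from the start state, so discard them.
Initial partition by acceptance: {q1,q2,q3,q5,q10} | {q0,q4,q6,q7,q9}.
Split {q1,q2,q3,q5,q10} by δ(·,1) → {q2,q5,q10} and {q1,q3}.
On input 0, block {q0,q4,q6,q7,q9} splits into {q4,q6,q7} and {q0,q9}.
No further refinement is possible. Final partition (4 blocks): {q2,q5,q10} | {q4,q6,q7} | {q1,q3} | {q0,q9}.
q5 and q4 end up in different blocks, so they are distinguishable. For instance, the string 'ε' is accepted from only q5.

No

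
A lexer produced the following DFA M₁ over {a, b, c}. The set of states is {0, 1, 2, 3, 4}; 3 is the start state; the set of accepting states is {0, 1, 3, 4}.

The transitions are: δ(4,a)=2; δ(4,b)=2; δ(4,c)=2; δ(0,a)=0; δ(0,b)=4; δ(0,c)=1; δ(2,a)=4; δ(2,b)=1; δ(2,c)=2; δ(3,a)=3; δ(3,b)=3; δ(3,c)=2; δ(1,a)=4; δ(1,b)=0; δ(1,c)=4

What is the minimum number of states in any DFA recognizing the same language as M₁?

5

Start with accepting vs non-accepting: {0,1,3,4} | {2}.
On input a, block {0,1,3,4} splits into {0,1,3} and {4}.
Split {0,1,3} by δ(·,a) → {0,3} and {1}.
On input b, block {0,3} splits into {0} and {3}.
The partition is now stable with 5 blocks: {0} | {2} | {4} | {1} | {3}.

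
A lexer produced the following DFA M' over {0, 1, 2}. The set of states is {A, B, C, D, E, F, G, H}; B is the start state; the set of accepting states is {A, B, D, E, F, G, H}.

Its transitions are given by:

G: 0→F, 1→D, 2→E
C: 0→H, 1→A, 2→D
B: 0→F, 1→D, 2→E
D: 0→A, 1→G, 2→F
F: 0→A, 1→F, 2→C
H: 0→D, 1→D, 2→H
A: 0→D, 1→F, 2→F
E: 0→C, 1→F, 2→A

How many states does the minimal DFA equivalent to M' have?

7

All states are reachable from the start state.
Initial partition by acceptance: {A,B,D,E,F,G,H} | {C}.
Refine {A,B,D,E,F,G,H} on symbol 0: members go to different blocks, giving {A,B,D,F,G,H} and {E}.
Refine {A,B,D,F,G,H} on symbol 2: members go to different blocks, giving {A,D,H} and {B,G} and {F}.
Refine {A,D,H} on symbol 1: members go to different blocks, giving {A} and {D} and {H}.
The partition is now stable with 7 blocks: {A} | {C} | {E} | {B,G} | {F} | {D} | {H}.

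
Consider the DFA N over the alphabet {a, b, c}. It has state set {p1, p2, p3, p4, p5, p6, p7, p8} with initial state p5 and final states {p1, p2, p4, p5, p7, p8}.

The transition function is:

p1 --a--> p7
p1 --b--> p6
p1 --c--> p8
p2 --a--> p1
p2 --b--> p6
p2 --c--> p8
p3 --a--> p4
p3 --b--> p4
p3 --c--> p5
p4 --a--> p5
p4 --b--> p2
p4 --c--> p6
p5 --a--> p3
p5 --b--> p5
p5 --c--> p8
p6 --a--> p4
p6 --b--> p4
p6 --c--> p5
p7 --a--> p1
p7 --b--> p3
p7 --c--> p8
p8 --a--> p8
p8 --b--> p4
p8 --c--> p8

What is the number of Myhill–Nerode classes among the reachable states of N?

Every state is reachable, so we keep all 8.
Initial partition by acceptance: {p1,p2,p4,p5,p7,p8} | {p3,p6}.
Refine {p1,p2,p4,p5,p7,p8} on symbol a: members go to different blocks, giving {p1,p2,p4,p7,p8} and {p5}.
On input a, block {p1,p2,p4,p7,p8} splits into {p1,p2,p7,p8} and {p4}.
On input b, block {p1,p2,p7,p8} splits into {p1,p2,p7} and {p8}.
No further refinement is possible. Final partition (5 blocks): {p1,p2,p7} | {p3,p6} | {p5} | {p4} | {p8}.

5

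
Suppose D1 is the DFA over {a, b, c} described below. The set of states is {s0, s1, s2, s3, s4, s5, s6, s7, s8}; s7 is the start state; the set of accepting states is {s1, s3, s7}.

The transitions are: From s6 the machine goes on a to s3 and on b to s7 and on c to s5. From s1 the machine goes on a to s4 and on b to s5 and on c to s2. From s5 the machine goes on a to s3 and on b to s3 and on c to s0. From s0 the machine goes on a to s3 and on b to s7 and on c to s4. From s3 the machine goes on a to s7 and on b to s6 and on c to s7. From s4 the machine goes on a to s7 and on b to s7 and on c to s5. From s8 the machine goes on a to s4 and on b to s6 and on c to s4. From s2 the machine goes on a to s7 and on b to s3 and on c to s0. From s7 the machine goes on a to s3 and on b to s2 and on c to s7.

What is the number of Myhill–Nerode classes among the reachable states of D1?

2

Reachable states from the start: {s0,s2,s3,s4,s5,s6,s7}. Unreachable: {s1,s8} — drop them.
P0 = {s3,s7} | {s0,s2,s4,s5,s6}.
Stable partition: {s3,s7} | {s0,s2,s4,s5,s6} — 2 equivalence classes.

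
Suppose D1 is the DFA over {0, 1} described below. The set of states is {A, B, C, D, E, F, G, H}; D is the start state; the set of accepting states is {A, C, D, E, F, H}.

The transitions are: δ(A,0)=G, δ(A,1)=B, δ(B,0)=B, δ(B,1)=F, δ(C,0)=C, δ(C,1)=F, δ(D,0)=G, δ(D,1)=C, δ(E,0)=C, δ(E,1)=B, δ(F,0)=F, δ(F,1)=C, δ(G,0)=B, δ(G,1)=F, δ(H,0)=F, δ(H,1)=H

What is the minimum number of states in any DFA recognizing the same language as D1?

Reachable states from the start: {B,C,D,F,G}. Unreachable: {A,E,H} — drop them.
P0 = {C,D,F} | {B,G}.
Split {C,D,F} by δ(·,0) → {C,F} and {D}.
No further refinement is possible. Final partition (3 blocks): {C,F} | {B,G} | {D}.

3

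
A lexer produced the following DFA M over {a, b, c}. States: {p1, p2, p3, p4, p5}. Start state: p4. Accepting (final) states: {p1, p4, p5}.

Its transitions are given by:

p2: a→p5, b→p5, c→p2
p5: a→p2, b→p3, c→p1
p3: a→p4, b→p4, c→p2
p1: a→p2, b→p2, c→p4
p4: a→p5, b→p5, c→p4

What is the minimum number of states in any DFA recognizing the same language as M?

5

All states are reachable from the start state.
Initial partition by acceptance: {p1,p4,p5} | {p2,p3}.
Split {p1,p4,p5} by δ(·,a) → {p1,p5} and {p4}.
On input c, block {p1,p5} splits into {p1} and {p5}.
On input a, block {p2,p3} splits into {p2} and {p3}.
No further refinement is possible. Final partition (5 blocks): {p1} | {p2} | {p4} | {p5} | {p3}.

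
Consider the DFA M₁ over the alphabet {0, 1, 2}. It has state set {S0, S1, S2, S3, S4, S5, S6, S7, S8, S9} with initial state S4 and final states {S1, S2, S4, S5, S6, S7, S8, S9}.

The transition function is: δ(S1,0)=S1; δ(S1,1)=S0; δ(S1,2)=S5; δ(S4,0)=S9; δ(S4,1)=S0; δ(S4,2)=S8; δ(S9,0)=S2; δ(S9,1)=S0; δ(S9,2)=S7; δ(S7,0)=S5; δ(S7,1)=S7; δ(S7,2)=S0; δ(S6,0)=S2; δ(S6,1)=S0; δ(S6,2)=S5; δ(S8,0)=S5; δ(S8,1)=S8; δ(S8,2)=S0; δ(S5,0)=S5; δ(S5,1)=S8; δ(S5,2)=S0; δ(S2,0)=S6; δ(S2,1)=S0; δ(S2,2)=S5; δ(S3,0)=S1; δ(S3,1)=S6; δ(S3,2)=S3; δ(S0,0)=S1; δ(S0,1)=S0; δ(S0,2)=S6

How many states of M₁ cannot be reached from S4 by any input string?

1

BFS from S4 reaches {S0, S1, S2, S4, S5, S6, S7, S8, S9}; the 1 state(s) S3 are never visited.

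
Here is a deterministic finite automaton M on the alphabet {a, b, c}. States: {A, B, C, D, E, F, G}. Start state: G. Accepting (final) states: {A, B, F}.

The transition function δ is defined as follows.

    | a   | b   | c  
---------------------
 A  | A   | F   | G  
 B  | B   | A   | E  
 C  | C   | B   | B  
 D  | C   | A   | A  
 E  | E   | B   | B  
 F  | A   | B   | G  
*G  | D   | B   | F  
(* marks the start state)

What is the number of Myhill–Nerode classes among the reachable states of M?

2

Initial partition by acceptance: {A,B,F} | {C,D,E,G}.
Stable partition: {A,B,F} | {C,D,E,G} — 2 equivalence classes.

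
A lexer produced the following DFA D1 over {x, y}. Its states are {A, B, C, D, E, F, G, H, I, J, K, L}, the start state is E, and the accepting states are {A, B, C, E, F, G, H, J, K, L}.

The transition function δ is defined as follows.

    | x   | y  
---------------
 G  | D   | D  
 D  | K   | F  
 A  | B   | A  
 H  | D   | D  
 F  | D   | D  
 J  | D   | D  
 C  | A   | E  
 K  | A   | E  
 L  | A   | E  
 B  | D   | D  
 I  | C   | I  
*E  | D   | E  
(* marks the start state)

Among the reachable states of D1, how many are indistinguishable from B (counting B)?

Reachable states from the start: {A,B,D,E,F,K}. Unreachable: {C,G,H,I,J,L} — drop them.
Start with accepting vs non-accepting: {A,B,E,F,K} | {D}.
On input x, block {A,B,E,F,K} splits into {B,E,F} and {A,K}.
Split {B,E,F} by δ(·,y) → {B,F} and {E}.
On input x, block {A,K} splits into {A} and {K}.
No further refinement is possible. Final partition (5 blocks): {B,F} | {D} | {A} | {E} | {K}.
State B belongs to the block {B,F}, which has 2 states.

2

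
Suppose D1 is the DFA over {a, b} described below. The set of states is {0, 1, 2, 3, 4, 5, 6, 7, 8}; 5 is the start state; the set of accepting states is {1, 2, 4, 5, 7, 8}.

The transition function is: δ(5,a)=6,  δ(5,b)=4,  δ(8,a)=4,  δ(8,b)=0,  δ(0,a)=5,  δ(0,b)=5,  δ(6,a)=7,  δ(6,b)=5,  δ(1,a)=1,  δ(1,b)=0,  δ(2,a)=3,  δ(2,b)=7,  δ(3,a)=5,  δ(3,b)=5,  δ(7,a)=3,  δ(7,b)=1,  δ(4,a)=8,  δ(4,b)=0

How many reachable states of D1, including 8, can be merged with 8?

3

First remove the unreachable states {2}; 8 states remain.
Start with accepting vs non-accepting: {1,4,5,7,8} | {0,3,6}.
Split {1,4,5,7,8} by δ(·,a) → {1,4,8} and {5,7}.
No further refinement is possible. Final partition (3 blocks): {1,4,8} | {0,3,6} | {5,7}.
State 8 belongs to the block {1,4,8}, which has 3 states.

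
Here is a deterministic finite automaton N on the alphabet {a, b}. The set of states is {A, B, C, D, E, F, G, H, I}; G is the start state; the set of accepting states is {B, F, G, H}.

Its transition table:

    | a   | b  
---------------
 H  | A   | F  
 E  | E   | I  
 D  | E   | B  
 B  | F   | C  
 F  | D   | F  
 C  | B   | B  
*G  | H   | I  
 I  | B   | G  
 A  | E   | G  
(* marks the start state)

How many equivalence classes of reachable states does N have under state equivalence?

Every state is reachable, so we keep all 9.
P0 = {B,F,G,H} | {A,C,D,E,I}.
On input a, block {B,F,G,H} splits into {B,G} and {F,H}.
On input a, block {A,C,D,E,I} splits into {A,D,E} and {C,I}.
On input b, block {A,D,E} splits into {A,D} and {E}.
The partition is now stable with 5 blocks: {B,G} | {A,D} | {F,H} | {C,I} | {E}.

5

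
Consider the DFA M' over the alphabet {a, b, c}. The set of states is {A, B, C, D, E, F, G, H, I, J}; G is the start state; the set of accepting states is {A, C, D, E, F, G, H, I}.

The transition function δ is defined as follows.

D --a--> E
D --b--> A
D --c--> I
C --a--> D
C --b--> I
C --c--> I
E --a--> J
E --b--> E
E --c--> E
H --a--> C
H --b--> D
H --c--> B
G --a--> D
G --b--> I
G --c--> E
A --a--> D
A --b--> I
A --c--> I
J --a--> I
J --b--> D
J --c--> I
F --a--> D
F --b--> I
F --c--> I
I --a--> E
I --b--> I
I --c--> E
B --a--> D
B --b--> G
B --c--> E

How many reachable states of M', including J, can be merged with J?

States {B,C,F,H} cannot be reached from the start state, so discard them.
P0 = {A,D,E,G,I} | {J}.
On input a, block {A,D,E,G,I} splits into {A,D,G,I} and {E}.
Split {A,D,G,I} by δ(·,a) → {A,G} and {D,I}.
Refine {A,G} on symbol c: members go to different blocks, giving {A} and {G}.
Refine {D,I} on symbol b: members go to different blocks, giving {D} and {I}.
No further refinement is possible. Final partition (6 blocks): {A} | {J} | {E} | {D} | {G} | {I}.
State J belongs to the block {J}, which has 1 states.

1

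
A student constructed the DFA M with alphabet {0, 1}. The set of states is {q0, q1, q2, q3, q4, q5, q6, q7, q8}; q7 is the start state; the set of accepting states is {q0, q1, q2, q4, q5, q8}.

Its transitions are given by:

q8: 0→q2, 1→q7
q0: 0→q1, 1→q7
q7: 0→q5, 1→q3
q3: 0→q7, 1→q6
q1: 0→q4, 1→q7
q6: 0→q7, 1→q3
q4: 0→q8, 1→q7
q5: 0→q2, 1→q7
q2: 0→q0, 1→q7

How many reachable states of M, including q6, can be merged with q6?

Every state is reachable, so we keep all 9.
P0 = {q0,q1,q2,q4,q5,q8} | {q3,q6,q7}.
Refine {q3,q6,q7} on symbol 0: members go to different blocks, giving {q3,q6} and {q7}.
No further refinement is possible. Final partition (3 blocks): {q0,q1,q2,q4,q5,q8} | {q3,q6} | {q7}.
The equivalence class containing q6 is {q3,q6}, of size 2.

2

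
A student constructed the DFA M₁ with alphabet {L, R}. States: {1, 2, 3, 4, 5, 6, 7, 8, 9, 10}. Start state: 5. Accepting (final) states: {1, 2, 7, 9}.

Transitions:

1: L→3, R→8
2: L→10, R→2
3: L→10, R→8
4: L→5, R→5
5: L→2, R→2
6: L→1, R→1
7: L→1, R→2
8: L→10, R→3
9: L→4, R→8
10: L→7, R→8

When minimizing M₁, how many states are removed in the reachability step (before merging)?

3

Starting at 5 and following transitions, the reachable set is {1, 2, 3, 5, 7, 8, 10}. That leaves 4, 6, 9 unreachable — 3 in total.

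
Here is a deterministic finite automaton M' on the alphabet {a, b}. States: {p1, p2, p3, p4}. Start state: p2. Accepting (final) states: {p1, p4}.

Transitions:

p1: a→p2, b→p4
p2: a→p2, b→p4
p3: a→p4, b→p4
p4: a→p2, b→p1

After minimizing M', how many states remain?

2

States {p3} cannot be reached from the start state, so discard them.
P0 = {p1,p4} | {p2}.
The partition is now stable with 2 blocks: {p1,p4} | {p2}.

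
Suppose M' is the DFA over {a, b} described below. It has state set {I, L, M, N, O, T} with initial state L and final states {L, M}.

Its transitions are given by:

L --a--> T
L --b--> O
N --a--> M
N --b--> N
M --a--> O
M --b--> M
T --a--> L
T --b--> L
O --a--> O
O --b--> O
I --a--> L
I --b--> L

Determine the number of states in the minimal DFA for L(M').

3

First remove the unreachable states {I,M,N}; 3 states remain.
P0 = {L} | {O,T}.
Split {O,T} by δ(·,a) → {O} and {T}.
No further refinement is possible. Final partition (3 blocks): {L} | {O} | {T}.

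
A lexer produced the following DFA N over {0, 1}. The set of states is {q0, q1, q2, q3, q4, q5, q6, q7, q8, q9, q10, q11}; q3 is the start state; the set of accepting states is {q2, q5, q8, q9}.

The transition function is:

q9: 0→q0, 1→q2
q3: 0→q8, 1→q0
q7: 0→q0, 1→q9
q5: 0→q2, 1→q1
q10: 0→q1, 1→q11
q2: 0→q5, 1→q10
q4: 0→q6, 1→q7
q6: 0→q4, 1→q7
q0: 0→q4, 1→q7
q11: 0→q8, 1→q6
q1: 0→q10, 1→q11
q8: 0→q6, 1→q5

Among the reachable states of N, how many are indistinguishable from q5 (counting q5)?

2

All states are reachable from the start state.
P0 = {q2,q5,q8,q9} | {q0,q1,q3,q4,q6,q7,q10,q11}.
On input 0, block {q2,q5,q8,q9} splits into {q2,q5} and {q8,q9}.
Split {q0,q1,q3,q4,q6,q7,q10,q11} by δ(·,0) → {q0,q1,q4,q6,q7,q10} and {q3,q11}.
On input 1, block {q0,q1,q4,q6,q7,q10} splits into {q0,q4,q6} and {q1,q10} and {q7}.
The partition is now stable with 6 blocks: {q2,q5} | {q0,q4,q6} | {q8,q9} | {q3,q11} | {q1,q10} | {q7}.
The equivalence class containing q5 is {q2,q5}, of size 2.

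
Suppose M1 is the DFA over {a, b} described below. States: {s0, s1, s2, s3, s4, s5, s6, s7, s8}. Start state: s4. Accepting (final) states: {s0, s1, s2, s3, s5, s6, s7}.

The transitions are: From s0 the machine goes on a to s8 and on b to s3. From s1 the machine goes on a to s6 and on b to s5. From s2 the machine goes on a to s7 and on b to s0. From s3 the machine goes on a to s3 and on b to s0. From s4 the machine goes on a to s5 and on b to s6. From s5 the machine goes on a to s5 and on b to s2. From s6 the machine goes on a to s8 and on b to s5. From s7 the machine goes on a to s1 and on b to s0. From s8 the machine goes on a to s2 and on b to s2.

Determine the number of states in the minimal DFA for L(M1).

P0 = {s0,s1,s2,s3,s5,s6,s7} | {s4,s8}.
On input a, block {s0,s1,s2,s3,s5,s6,s7} splits into {s1,s2,s3,s5,s7} and {s0,s6}.
Refine {s1,s2,s3,s5,s7} on symbol a: members go to different blocks, giving {s2,s3,s5,s7} and {s1}.
Split {s2,s3,s5,s7} by δ(·,a) → {s2,s3,s5} and {s7}.
Refine {s2,s3,s5} on symbol a: members go to different blocks, giving {s3,s5} and {s2}.
Split {s3,s5} by δ(·,b) → {s3} and {s5}.
Refine {s4,s8} on symbol a: members go to different blocks, giving {s4} and {s8}.
Split {s0,s6} by δ(·,b) → {s0} and {s6}.
Stable partition: {s3} | {s4} | {s0} | {s1} | {s7} | {s2} | {s5} | {s8} | {s6} — 9 equivalence classes.

9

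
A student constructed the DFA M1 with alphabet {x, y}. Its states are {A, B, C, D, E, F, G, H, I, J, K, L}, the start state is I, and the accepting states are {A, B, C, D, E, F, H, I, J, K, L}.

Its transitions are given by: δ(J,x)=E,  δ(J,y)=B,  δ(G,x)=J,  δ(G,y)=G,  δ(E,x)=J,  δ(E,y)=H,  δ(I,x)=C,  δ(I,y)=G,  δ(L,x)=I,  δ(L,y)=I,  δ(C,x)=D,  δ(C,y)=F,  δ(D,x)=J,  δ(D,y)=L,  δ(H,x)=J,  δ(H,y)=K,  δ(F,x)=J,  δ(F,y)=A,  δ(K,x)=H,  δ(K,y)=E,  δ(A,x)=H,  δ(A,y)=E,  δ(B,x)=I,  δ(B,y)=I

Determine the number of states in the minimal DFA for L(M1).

9

All states are reachable from the start state.
Start with accepting vs non-accepting: {A,B,C,D,E,F,H,I,J,K,L} | {G}.
Split {A,B,C,D,E,F,H,I,J,K,L} by δ(·,y) → {A,B,C,D,E,F,H,J,K,L} and {I}.
Refine {A,B,C,D,E,F,H,J,K,L} on symbol x: members go to different blocks, giving {A,C,D,E,F,H,J,K} and {B,L}.
Refine {A,C,D,E,F,H,J,K} on symbol y: members go to different blocks, giving {A,C,E,F,H,K} and {D,J}.
Refine {A,C,E,F,H,K} on symbol x: members go to different blocks, giving {C,E,F,H} and {A,K}.
Split {C,E,F,H} by δ(·,y) → {C,E} and {F,H}.
Split {D,J} by δ(·,x) → {D} and {J}.
Split {C,E} by δ(·,x) → {C} and {E}.
Stable partition: {C} | {G} | {I} | {B,L} | {D} | {A,K} | {F,H} | {J} | {E} — 9 equivalence classes.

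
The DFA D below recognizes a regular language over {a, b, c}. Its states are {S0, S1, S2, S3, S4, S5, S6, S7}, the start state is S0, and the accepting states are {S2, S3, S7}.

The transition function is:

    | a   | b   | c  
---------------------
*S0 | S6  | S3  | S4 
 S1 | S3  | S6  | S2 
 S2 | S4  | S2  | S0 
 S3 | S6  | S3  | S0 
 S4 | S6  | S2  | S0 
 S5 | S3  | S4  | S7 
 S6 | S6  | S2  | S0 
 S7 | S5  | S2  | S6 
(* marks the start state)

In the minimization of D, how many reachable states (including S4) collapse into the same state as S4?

3

States {S1,S5,S7} cannot be reached from the start state, so discard them.
P0 = {S2,S3} | {S0,S4,S6}.
The partition is now stable with 2 blocks: {S2,S3} | {S0,S4,S6}.
The equivalence class containing S4 is {S0,S4,S6}, of size 3.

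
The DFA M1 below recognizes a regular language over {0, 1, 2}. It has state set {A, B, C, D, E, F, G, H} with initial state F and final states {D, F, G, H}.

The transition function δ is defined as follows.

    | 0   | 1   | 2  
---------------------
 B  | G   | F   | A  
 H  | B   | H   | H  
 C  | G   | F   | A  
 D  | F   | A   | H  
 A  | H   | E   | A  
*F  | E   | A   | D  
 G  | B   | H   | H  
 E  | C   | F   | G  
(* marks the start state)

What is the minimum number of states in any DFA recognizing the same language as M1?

6

Start with accepting vs non-accepting: {D,F,G,H} | {A,B,C,E}.
On input 0, block {D,F,G,H} splits into {F,G,H} and {D}.
Split {F,G,H} by δ(·,1) → {G,H} and {F}.
Split {A,B,C,E} by δ(·,0) → {A,B,C} and {E}.
Split {A,B,C} by δ(·,1) → {B,C} and {A}.
Stable partition: {G,H} | {B,C} | {D} | {F} | {E} | {A} — 6 equivalence classes.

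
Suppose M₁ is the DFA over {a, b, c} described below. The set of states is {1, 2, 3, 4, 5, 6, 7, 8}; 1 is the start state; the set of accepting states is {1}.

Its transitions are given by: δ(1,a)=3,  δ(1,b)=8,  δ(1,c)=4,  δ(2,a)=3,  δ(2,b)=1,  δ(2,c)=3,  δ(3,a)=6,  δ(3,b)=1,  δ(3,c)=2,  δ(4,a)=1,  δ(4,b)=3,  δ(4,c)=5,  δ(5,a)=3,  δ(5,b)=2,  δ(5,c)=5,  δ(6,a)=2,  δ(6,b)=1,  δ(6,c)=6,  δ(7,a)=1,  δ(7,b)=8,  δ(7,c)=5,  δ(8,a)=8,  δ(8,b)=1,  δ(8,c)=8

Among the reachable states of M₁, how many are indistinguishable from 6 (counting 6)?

4

First remove the unreachable states {7}; 7 states remain.
P0 = {1} | {2,3,4,5,6,8}.
On input a, block {2,3,4,5,6,8} splits into {2,3,5,6,8} and {4}.
Refine {2,3,5,6,8} on symbol b: members go to different blocks, giving {2,3,6,8} and {5}.
No further refinement is possible. Final partition (4 blocks): {1} | {2,3,6,8} | {4} | {5}.
State 6 belongs to the block {2,3,6,8}, which has 4 states.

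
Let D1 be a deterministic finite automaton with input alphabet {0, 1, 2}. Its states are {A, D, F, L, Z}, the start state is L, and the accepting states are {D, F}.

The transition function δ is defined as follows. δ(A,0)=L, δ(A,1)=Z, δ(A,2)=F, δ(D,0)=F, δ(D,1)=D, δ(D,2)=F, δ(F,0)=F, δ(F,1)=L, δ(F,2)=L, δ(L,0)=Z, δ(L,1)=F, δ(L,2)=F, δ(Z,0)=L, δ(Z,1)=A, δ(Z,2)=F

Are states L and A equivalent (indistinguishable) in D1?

First remove the unreachable states {D}; 4 states remain.
Initial partition by acceptance: {F} | {A,L,Z}.
Split {A,L,Z} by δ(·,1) → {A,Z} and {L}.
The partition is now stable with 3 blocks: {F} | {A,Z} | {L}.
L and A end up in different blocks, so they are distinguishable. For instance, the string '1' is accepted from only L.

No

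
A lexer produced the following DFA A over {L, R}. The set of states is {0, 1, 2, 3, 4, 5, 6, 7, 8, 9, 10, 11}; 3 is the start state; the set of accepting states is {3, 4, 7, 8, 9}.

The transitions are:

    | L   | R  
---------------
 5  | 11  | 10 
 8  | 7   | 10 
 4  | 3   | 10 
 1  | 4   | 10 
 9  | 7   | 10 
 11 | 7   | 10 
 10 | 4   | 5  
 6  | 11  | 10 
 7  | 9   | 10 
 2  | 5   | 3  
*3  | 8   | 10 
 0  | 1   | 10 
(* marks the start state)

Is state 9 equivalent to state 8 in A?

States {0,1,2,6} cannot be reached from the start state, so discard them.
Initial partition by acceptance: {3,4,7,8,9} | {5,10,11}.
On input L, block {5,10,11} splits into {10,11} and {5}.
On input R, block {10,11} splits into {10} and {11}.
The partition is now stable with 4 blocks: {3,4,7,8,9} | {10} | {5} | {11}.
9 and 8 lie in the same block of the stable partition, so they are equivalent — no string distinguishes them.

Yes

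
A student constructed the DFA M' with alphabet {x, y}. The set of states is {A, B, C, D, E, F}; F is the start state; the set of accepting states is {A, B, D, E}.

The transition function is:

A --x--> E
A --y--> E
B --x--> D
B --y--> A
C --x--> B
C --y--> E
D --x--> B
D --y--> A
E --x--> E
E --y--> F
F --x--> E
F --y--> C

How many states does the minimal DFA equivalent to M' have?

Start with accepting vs non-accepting: {A,B,D,E} | {C,F}.
On input y, block {A,B,D,E} splits into {A,B,D} and {E}.
Split {A,B,D} by δ(·,x) → {B,D} and {A}.
Split {C,F} by δ(·,x) → {C} and {F}.
The partition is now stable with 5 blocks: {B,D} | {C} | {E} | {A} | {F}.

5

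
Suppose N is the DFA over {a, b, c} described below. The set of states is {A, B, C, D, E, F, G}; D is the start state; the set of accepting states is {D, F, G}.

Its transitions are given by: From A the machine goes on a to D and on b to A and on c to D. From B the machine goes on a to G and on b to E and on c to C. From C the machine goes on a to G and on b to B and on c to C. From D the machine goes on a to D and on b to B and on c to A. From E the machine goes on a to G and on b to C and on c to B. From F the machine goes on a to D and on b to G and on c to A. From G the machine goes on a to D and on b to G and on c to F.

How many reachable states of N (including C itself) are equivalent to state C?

3

All states are reachable from the start state.
Initial partition by acceptance: {D,F,G} | {A,B,C,E}.
Split {D,F,G} by δ(·,b) → {F,G} and {D}.
Refine {F,G} on symbol c: members go to different blocks, giving {F} and {G}.
On input a, block {A,B,C,E} splits into {B,C,E} and {A}.
Stable partition: {F} | {B,C,E} | {D} | {G} | {A} — 5 equivalence classes.
The equivalence class containing C is {B,C,E}, of size 3.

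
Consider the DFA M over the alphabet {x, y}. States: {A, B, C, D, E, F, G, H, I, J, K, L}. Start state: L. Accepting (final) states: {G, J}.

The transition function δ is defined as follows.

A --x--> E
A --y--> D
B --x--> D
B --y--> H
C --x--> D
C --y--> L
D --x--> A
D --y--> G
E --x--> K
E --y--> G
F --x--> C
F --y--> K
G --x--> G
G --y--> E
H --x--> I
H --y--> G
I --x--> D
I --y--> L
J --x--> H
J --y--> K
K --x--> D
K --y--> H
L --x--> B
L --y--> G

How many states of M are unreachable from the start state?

3

BFS from L reaches {A, B, D, E, G, H, I, K, L}; the 3 state(s) C, F, J are never visited.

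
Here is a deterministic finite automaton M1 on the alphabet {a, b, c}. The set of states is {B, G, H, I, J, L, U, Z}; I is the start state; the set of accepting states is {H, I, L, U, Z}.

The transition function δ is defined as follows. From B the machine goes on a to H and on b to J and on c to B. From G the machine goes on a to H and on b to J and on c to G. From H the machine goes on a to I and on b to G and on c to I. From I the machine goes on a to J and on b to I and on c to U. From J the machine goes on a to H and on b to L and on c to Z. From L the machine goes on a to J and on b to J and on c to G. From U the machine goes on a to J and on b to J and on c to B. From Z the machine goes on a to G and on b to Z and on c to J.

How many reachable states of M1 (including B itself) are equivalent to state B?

2

Initial partition by acceptance: {H,I,L,U,Z} | {B,G,J}.
Refine {H,I,L,U,Z} on symbol a: members go to different blocks, giving {I,L,U,Z} and {H}.
Refine {I,L,U,Z} on symbol b: members go to different blocks, giving {I,Z} and {L,U}.
Split {I,Z} by δ(·,c) → {Z} and {I}.
Refine {B,G,J} on symbol b: members go to different blocks, giving {B,G} and {J}.
Stable partition: {Z} | {B,G} | {H} | {L,U} | {I} | {J} — 6 equivalence classes.
The equivalence class containing B is {B,G}, of size 2.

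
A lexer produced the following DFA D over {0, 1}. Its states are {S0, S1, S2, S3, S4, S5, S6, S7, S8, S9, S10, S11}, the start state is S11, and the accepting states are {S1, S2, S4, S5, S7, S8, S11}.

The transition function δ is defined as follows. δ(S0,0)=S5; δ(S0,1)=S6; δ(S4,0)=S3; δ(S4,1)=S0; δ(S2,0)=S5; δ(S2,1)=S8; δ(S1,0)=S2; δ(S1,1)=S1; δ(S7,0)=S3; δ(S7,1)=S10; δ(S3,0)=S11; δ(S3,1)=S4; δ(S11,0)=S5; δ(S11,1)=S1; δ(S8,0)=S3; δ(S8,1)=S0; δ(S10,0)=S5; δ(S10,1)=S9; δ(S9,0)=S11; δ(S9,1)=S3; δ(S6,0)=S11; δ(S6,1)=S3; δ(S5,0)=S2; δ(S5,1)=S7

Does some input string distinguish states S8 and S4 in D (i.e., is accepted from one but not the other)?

No

Initial partition by acceptance: {S1,S2,S4,S5,S7,S8,S11} | {S0,S3,S6,S9,S10}.
Split {S1,S2,S4,S5,S7,S8,S11} by δ(·,0) → {S1,S2,S5,S11} and {S4,S7,S8}.
Split {S1,S2,S5,S11} by δ(·,1) → {S1,S11} and {S2,S5}.
Split {S0,S3,S6,S9,S10} by δ(·,0) → {S3,S6,S9} and {S0,S10}.
Split {S3,S6,S9} by δ(·,1) → {S6,S9} and {S3}.
The partition is now stable with 6 blocks: {S1,S11} | {S6,S9} | {S4,S7,S8} | {S2,S5} | {S0,S10} | {S3}.
S8 and S4 lie in the same block of the stable partition, so they are equivalent — no string distinguishes them.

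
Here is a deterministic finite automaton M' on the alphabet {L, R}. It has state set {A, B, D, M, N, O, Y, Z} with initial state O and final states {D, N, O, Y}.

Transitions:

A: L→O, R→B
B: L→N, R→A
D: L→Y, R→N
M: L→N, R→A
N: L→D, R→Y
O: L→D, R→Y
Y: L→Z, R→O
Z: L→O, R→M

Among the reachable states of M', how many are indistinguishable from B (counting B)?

4

Every state is reachable, so we keep all 8.
Start with accepting vs non-accepting: {D,N,O,Y} | {A,B,M,Z}.
On input L, block {D,N,O,Y} splits into {D,N,O} and {Y}.
On input L, block {D,N,O} splits into {N,O} and {D}.
No further refinement is possible. Final partition (4 blocks): {N,O} | {A,B,M,Z} | {Y} | {D}.
State B belongs to the block {A,B,M,Z}, which has 4 states.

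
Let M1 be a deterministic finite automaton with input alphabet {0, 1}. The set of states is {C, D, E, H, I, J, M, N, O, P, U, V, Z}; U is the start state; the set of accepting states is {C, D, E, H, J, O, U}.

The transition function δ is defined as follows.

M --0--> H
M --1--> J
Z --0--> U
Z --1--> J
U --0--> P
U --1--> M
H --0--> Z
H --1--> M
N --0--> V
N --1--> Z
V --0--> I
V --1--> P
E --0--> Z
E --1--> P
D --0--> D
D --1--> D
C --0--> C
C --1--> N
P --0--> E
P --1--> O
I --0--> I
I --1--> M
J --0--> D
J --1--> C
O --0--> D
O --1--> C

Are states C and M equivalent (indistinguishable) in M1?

No

All states are reachable from the start state.
P0 = {C,D,E,H,J,O,U} | {I,M,N,P,V,Z}.
On input 0, block {C,D,E,H,J,O,U} splits into {C,D,J,O} and {E,H,U}.
Refine {C,D,J,O} on symbol 1: members go to different blocks, giving {D,J,O} and {C}.
On input 1, block {D,J,O} splits into {J,O} and {D}.
On input 0, block {I,M,N,P,V,Z} splits into {M,P,Z} and {I,N,V}.
The partition is now stable with 6 blocks: {J,O} | {M,P,Z} | {E,H,U} | {C} | {D} | {I,N,V}.
C and M end up in different blocks, so they are distinguishable. For instance, the string 'ε' is accepted from only C.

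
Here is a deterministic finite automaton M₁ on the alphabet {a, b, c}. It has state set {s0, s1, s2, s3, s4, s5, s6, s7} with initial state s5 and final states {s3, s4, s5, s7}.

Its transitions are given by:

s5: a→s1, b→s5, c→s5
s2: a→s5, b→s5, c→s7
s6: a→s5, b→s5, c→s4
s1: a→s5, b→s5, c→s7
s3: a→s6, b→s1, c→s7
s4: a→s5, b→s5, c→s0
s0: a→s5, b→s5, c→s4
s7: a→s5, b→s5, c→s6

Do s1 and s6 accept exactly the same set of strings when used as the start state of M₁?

States {s2,s3} cannot be reached from the start state, so discard them.
Initial partition by acceptance: {s4,s5,s7} | {s0,s1,s6}.
Refine {s4,s5,s7} on symbol a: members go to different blocks, giving {s4,s7} and {s5}.
Stable partition: {s4,s7} | {s0,s1,s6} | {s5} — 3 equivalence classes.
s1 and s6 lie in the same block of the stable partition, so they are equivalent — no string distinguishes them.

Yes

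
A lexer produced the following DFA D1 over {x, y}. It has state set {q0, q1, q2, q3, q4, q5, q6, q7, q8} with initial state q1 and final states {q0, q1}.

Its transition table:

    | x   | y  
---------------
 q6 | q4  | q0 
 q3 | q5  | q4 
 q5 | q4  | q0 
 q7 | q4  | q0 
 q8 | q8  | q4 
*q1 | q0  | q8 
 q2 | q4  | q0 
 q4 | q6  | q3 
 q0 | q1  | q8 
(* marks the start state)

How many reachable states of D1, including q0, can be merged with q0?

States {q2,q7} cannot be reached from the start state, so discard them.
P0 = {q0,q1} | {q3,q4,q5,q6,q8}.
On input y, block {q3,q4,q5,q6,q8} splits into {q3,q4,q8} and {q5,q6}.
On input x, block {q3,q4,q8} splits into {q3,q4} and {q8}.
The partition is now stable with 4 blocks: {q0,q1} | {q3,q4} | {q5,q6} | {q8}.
State q0 belongs to the block {q0,q1}, which has 2 states.

2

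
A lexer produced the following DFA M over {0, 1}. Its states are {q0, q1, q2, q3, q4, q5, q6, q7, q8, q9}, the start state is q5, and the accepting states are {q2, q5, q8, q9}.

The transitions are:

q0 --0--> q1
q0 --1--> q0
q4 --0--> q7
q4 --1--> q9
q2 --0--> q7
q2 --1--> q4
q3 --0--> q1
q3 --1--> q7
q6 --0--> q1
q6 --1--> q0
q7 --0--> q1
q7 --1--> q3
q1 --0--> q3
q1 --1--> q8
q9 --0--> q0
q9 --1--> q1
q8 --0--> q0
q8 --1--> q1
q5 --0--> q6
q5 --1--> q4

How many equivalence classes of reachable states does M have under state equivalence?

3

States {q2} cannot be reached from the start state, so discard them.
Start with accepting vs non-accepting: {q5,q8,q9} | {q0,q1,q3,q4,q6,q7}.
On input 1, block {q0,q1,q3,q4,q6,q7} splits into {q0,q3,q6,q7} and {q1,q4}.
The partition is now stable with 3 blocks: {q5,q8,q9} | {q0,q3,q6,q7} | {q1,q4}.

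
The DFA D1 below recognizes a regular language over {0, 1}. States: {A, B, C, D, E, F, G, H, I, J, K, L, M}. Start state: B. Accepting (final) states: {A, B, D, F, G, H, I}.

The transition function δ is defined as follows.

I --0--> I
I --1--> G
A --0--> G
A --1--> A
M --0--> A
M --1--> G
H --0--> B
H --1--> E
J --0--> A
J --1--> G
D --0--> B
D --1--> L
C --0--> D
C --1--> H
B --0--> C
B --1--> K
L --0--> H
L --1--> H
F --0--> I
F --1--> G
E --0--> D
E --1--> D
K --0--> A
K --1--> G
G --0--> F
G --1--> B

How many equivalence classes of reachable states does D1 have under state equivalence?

7

Reachable states from the start: {A,B,C,D,E,F,G,H,I,K,L}. Unreachable: {J,M} — drop them.
Initial partition by acceptance: {A,B,D,F,G,H,I} | {C,E,K,L}.
Refine {A,B,D,F,G,H,I} on symbol 0: members go to different blocks, giving {A,D,F,G,H,I} and {B}.
Refine {A,D,F,G,H,I} on symbol 0: members go to different blocks, giving {A,F,G,I} and {D,H}.
On input 1, block {A,F,G,I} splits into {A,F,I} and {G}.
Split {A,F,I} by δ(·,0) → {F,I} and {A}.
Refine {C,E,K,L} on symbol 0: members go to different blocks, giving {C,E,L} and {K}.
Stable partition: {F,I} | {C,E,L} | {B} | {D,H} | {G} | {A} | {K} — 7 equivalence classes.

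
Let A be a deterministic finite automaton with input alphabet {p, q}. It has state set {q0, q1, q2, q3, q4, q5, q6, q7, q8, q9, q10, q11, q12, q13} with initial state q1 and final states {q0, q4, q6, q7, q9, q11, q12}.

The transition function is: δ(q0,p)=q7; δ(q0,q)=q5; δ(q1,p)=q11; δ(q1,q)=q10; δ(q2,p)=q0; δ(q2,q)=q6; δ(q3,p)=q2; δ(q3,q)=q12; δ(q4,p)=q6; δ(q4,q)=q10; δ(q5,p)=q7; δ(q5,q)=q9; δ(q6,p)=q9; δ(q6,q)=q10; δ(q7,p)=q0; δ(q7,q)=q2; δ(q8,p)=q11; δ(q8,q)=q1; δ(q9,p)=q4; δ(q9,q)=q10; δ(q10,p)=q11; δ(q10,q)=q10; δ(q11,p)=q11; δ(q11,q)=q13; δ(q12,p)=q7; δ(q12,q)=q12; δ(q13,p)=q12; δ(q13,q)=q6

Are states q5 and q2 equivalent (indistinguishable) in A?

Yes

States {q3,q8} cannot be reached from the start state, so discard them.
P0 = {q0,q4,q6,q7,q9,q11,q12} | {q1,q2,q5,q10,q13}.
Refine {q0,q4,q6,q7,q9,q11,q12} on symbol q: members go to different blocks, giving {q0,q4,q6,q7,q9,q11} and {q12}.
Split {q1,q2,q5,q10,q13} by δ(·,p) → {q1,q2,q5,q10} and {q13}.
Refine {q0,q4,q6,q7,q9,q11} on symbol q: members go to different blocks, giving {q0,q4,q6,q7,q9} and {q11}.
On input p, block {q1,q2,q5,q10} splits into {q1,q10} and {q2,q5}.
Split {q0,q4,q6,q7,q9} by δ(·,q) → {q4,q6,q9} and {q0,q7}.
No further refinement is possible. Final partition (7 blocks): {q4,q6,q9} | {q1,q10} | {q12} | {q13} | {q11} | {q2,q5} | {q0,q7}.
q5 and q2 lie in the same block of the stable partition, so they are equivalent — no string distinguishes them.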